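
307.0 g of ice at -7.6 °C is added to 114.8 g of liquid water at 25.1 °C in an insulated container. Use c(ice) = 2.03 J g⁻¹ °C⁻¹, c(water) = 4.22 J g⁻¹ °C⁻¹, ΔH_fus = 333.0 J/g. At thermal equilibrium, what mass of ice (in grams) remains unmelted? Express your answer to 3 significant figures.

Heat to warm all ice to 0 °C: 307.0×2.03×7.6 = 4736.4 J
Heat released by water cooling to 0 °C: 114.8×4.22×25.1 = 12160 J
12160 J < 4736.4 + 307.0×333.0 = 106967.4 J, so not all ice melts; final T = 0 °C.
Heat left for melting: 12160 − 4736.4 = 7423.6 J
Mass melted = 7423.6 / 333.0 = 22.29 g
Ice remaining = 307.0 − 22.29 = 284.71 g

m_ice remaining = 285 g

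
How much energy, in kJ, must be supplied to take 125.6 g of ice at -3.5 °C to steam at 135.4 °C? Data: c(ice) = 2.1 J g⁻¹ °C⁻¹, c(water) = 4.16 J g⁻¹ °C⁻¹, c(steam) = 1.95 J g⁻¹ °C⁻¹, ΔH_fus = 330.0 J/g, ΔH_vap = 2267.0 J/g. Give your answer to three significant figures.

q1 (heat ice -3.5→0.0 °C): 125.6 × 2.1 × 3.5 = 923 J
q2 (melt at 0 °C): 125.6 × 330.0 = 41448 J
q3 (heat water 0.0→100.0 °C): 125.6 × 4.16 × 100.0 = 52250 J
q4 (vaporize at 100 °C): 125.6 × 2267.0 = 284735 J
q5 (heat steam 100.0→135.4 °C): 125.6 × 1.95 × 35.4 = 8670 J
Total: 923 + 41448 + 52250 + 284735 + 8670 = 388026 J = 388 kJ

q = 388 kJ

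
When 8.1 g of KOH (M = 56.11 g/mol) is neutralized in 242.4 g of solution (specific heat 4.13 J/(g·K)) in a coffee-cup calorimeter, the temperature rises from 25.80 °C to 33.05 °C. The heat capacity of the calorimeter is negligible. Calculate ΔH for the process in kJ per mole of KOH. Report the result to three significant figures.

ΔH = -50.3 kJ/mol

|ΔT| = |33.05 − 25.80| = 7.25 °C
|q_surr| = (242.4 × 4.13) × 7.25 = 1001.112 × 7.25 = 7258 J
n(KOH) = 8.1 / 56.11 = 0.1444 mol
Temperature rose, so q_rxn = −|q_surr| = -7.258 kJ
ΔH = q_rxn / n = -50.26 kJ/mol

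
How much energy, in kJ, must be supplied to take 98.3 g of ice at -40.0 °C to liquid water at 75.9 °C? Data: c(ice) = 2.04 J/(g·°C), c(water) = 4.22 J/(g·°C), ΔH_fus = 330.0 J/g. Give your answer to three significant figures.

q1 (heat ice -40.0→0.0 °C): 98.3 × 2.04 × 40.0 = 8021 J
q2 (melt at 0 °C): 98.3 × 330.0 = 32439 J
q3 (heat water 0.0→75.9 °C): 98.3 × 4.22 × 75.9 = 31485 J
Total: 8021 + 32439 + 31485 = 71945 J = 71.9 kJ

q = 71.9 kJ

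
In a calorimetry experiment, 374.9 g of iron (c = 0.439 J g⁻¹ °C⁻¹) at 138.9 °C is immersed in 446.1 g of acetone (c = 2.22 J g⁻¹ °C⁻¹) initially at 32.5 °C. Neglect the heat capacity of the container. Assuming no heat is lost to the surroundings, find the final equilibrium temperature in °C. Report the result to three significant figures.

Heat lost by iron = heat gained by acetone.
(374.9)(0.439)(138.9 − T) = (446.1)(2.22)(T − 32.5)
164.5811 (138.9 − T) = 990.342 (T − 32.5)
22860 − 164.5811 T = 990.342 T − 32186
55046 = 1154.9231 T
T = 47.66 °C

T_f = 47.7 °C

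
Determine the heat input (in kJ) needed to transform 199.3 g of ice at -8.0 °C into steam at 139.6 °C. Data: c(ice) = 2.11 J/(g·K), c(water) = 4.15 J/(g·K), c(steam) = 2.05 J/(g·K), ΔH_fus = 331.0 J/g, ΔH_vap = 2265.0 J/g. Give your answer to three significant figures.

q = 620 kJ

q1 (heat ice -8.0→0.0 °C): 199.3 × 2.11 × 8.0 = 3364 J
q2 (melt at 0 °C): 199.3 × 331.0 = 65968 J
q3 (heat water 0.0→100.0 °C): 199.3 × 4.15 × 100.0 = 82710 J
q4 (vaporize at 100 °C): 199.3 × 2265.0 = 451415 J
q5 (heat steam 100.0→139.6 °C): 199.3 × 2.05 × 39.6 = 16179 J
Total: 3364 + 65968 + 82710 + 451415 + 16179 = 619636 J = 620 kJ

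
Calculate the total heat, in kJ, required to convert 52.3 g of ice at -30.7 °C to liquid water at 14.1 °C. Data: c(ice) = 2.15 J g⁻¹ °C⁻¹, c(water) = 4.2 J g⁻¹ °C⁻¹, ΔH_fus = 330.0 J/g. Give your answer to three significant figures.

q1 (heat ice -30.7→0.0 °C): 52.3 × 2.15 × 30.7 = 3452 J
q2 (melt at 0 °C): 52.3 × 330.0 = 17259 J
q3 (heat water 0.0→14.1 °C): 52.3 × 4.2 × 14.1 = 3097 J
Total: 3452 + 17259 + 3097 = 23808 J = 23.8 kJ

q = 23.8 kJ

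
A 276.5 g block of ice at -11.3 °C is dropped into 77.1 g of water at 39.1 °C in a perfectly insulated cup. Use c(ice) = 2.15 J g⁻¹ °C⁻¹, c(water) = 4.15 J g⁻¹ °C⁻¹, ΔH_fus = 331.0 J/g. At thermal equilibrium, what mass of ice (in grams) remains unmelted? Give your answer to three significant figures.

Heat to warm all ice to 0 °C: 276.5×2.15×11.3 = 6717.6 J
Heat released by water cooling to 0 °C: 77.1×4.15×39.1 = 12511 J
12511 J < 6717.6 + 276.5×331.0 = 98239.1 J, so not all ice melts; final T = 0 °C.
Heat left for melting: 12511 − 6717.6 = 5793.4 J
Mass melted = 5793.4 / 331.0 = 17.50 g
Ice remaining = 276.5 − 17.50 = 259.00 g

m_ice remaining = 259 g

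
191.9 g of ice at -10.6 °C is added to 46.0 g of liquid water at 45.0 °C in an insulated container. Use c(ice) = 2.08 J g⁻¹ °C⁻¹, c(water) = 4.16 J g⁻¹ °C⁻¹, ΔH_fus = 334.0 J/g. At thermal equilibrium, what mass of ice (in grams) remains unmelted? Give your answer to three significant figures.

Heat to warm all ice to 0 °C: 191.9×2.08×10.6 = 4231.0 J
Heat released by water cooling to 0 °C: 46.0×4.16×45.0 = 8611.2 J
8611.2 J < 4231.0 + 191.9×334.0 = 68325.6 J, so not all ice melts; final T = 0 °C.
Heat left for melting: 8611.2 − 4231.0 = 4380.2 J
Mass melted = 4380.2 / 334.0 = 13.11 g
Ice remaining = 191.9 − 13.11 = 178.79 g

m_ice remaining = 179 g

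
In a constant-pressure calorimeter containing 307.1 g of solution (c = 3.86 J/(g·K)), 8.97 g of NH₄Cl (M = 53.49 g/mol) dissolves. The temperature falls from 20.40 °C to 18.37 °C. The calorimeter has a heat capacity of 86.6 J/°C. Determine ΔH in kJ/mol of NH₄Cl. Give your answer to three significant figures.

|ΔT| = |18.37 − 20.40| = 2.03 °C
|q_surr| = (307.1 × 3.86 + 86.6) × 2.03 = 1272.006 × 2.03 = 2582 J
n(NH₄Cl) = 8.97 / 53.49 = 0.1677 mol
Temperature fell, so q_rxn = +|q_surr| = 2.582 kJ
ΔH = q_rxn / n = 15.40 kJ/mol

ΔH = 15.4 kJ/mol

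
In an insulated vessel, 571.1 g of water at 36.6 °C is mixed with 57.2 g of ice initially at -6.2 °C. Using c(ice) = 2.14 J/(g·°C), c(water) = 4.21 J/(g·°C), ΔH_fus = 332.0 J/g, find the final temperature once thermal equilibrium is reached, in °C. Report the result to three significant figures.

T_f = 25.8 °C

Heat to bring ice to 0 °C and melt it: q₁ = 57.2×2.14×6.2 + 57.2×332.0 = 19749 J
Heat the water can supply cooling to 0 °C: 571.1×4.21×36.6 = 87998.5 J > q₁, so all ice melts.
Energy balance: 571.1×4.21×(36.6 − T) = 19749 + 57.2×4.21×(T − 0)
2404.331(36.6 − T) = 19749 + 240.812 T
87998.5 − 19749 = 2645.143 T
T = 68249.5 / 2645.143 = 25.80 °C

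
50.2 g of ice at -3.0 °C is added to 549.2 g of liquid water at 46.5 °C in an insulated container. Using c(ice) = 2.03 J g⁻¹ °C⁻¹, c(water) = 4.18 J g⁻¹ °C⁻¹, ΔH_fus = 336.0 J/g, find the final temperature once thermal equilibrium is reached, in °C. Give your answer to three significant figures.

T_f = 35.8 °C

Heat to bring ice to 0 °C and melt it: q₁ = 50.2×2.03×3.0 + 50.2×336.0 = 17173 J
Heat the water can supply cooling to 0 °C: 549.2×4.18×46.5 = 106748 J > q₁, so all ice melts.
Energy balance: 549.2×4.18×(46.5 − T) = 17173 + 50.2×4.18×(T − 0)
2295.656(46.5 − T) = 17173 + 209.836 T
106748 − 17173 = 2505.492 T
T = 89575 / 2505.492 = 35.75 °C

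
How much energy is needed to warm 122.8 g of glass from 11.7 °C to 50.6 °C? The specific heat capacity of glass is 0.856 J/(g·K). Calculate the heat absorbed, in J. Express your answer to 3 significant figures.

q = m c ΔT = 122.8 × 0.856 × (50.6 − 11.7)
q = 122.8 × 0.856 × 38.9 = 4089 J

q = 4090 J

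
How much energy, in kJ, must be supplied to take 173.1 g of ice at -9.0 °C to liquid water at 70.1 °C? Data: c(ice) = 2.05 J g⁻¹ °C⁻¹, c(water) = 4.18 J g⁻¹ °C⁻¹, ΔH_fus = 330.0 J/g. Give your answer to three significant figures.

q = 111 kJ

q1 (heat ice -9.0→0.0 °C): 173.1 × 2.05 × 9.0 = 3194 J
q2 (melt at 0 °C): 173.1 × 330.0 = 57123 J
q3 (heat water 0.0→70.1 °C): 173.1 × 4.18 × 70.1 = 50721 J
Total: 3194 + 57123 + 50721 = 111038 J = 111 kJ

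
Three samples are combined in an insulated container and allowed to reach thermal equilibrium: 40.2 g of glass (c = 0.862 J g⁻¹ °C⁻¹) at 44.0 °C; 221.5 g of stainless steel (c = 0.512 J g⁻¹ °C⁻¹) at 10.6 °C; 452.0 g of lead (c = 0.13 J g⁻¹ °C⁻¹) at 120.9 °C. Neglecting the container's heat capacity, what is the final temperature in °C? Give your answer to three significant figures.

Σ mᵢcᵢ(T − Tᵢ) = 0  ⇒  T = Σ mᵢcᵢTᵢ / Σ mᵢcᵢ
Σ mᵢcᵢ = 40.2×0.862 + 221.5×0.512 + 452.0×0.13 = 206.8204
Σ mᵢcᵢTᵢ = 34.6524×44.0 + 113.408×10.6 + 58.76×120.9 = 9830.9
T = 9830.9 / 206.8204 = 47.53 °C

T_f = 47.5 °C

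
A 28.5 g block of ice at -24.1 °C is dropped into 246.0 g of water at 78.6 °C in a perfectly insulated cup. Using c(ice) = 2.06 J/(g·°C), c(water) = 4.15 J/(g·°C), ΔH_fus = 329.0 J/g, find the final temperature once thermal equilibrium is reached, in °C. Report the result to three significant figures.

T_f = 61.0 °C

Heat to bring ice to 0 °C and melt it: q₁ = 28.5×2.06×24.1 + 28.5×329.0 = 10791 J
Heat the water can supply cooling to 0 °C: 246.0×4.15×78.6 = 80242.7 J > q₁, so all ice melts.
Energy balance: 246.0×4.15×(78.6 − T) = 10791 + 28.5×4.15×(T − 0)
1020.9(78.6 − T) = 10791 + 118.275 T
80242.7 − 10791 = 1139.175 T
T = 69451.7 / 1139.175 = 60.97 °C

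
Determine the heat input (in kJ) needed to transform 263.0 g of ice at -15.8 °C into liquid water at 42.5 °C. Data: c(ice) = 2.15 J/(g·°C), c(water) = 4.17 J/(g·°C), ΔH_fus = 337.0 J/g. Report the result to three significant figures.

q = 144 kJ

q1 (heat ice -15.8→0.0 °C): 263.0 × 2.15 × 15.8 = 8934 J
q2 (melt at 0 °C): 263.0 × 337.0 = 88631 J
q3 (heat water 0.0→42.5 °C): 263.0 × 4.17 × 42.5 = 46610 J
Total: 8934 + 88631 + 46610 = 144175 J = 144 kJ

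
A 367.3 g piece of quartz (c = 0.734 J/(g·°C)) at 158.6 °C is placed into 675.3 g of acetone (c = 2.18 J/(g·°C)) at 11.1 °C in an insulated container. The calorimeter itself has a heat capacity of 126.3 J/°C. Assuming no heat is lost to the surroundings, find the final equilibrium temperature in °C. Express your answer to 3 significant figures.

T_f = 32.4 °C

Heat lost by quartz = heat gained by acetone + calorimeter.
(367.3)(0.734)(158.6 − T) = [(675.3)(2.18) + 126.3](T − 11.1)
269.5982 (158.6 − T) = 1598.454 (T − 11.1)
42758 − 269.5982 T = 1598.454 T − 17743
60501 = 1868.0522 T
T = 32.39 °C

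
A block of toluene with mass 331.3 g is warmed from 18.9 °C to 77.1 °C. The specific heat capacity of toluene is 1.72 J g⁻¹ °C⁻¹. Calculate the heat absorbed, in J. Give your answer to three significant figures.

q = m c ΔT = 331.3 × 1.72 × (77.1 − 18.9)
q = 331.3 × 1.72 × 58.2 = 33160 J

q = 33200 J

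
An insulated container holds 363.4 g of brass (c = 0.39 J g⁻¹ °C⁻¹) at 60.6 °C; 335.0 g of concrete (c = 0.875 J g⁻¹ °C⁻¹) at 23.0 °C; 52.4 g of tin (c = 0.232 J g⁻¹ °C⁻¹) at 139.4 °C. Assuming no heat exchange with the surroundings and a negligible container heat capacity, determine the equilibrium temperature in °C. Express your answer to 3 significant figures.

Σ mᵢcᵢ(T − Tᵢ) = 0  ⇒  T = Σ mᵢcᵢTᵢ / Σ mᵢcᵢ
Σ mᵢcᵢ = 363.4×0.39 + 335.0×0.875 + 52.4×0.232 = 447.0078
Σ mᵢcᵢTᵢ = 141.726×60.6 + 293.125×23.0 + 12.1568×139.4 = 17025
T = 17025 / 447.0078 = 38.09 °C

T_f = 38.1 °C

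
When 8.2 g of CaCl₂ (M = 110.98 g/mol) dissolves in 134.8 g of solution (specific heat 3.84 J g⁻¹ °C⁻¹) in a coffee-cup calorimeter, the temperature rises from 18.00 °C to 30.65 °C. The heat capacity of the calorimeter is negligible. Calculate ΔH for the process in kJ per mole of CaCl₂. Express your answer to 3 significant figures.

|ΔT| = |30.65 − 18.00| = 12.65 °C
|q_surr| = (134.8 × 3.84) × 12.65 = 517.632 × 12.65 = 6548 J
n(CaCl₂) = 8.2 / 110.98 = 0.07389 mol
Temperature rose, so q_rxn = −|q_surr| = -6.548 kJ
ΔH = q_rxn / n = -88.62 kJ/mol

ΔH = -88.6 kJ/mol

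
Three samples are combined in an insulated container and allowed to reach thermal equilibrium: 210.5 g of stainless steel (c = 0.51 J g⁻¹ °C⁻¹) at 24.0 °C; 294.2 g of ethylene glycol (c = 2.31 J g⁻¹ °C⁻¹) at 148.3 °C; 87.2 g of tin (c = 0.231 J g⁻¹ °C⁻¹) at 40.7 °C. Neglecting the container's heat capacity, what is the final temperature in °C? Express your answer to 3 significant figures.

Σ mᵢcᵢ(T − Tᵢ) = 0  ⇒  T = Σ mᵢcᵢTᵢ / Σ mᵢcᵢ
Σ mᵢcᵢ = 210.5×0.51 + 294.2×2.31 + 87.2×0.231 = 807.1002
Σ mᵢcᵢTᵢ = 107.355×24.0 + 679.602×148.3 + 20.1432×40.7 = 104180
T = 104180 / 807.1002 = 129.1 °C

T_f = 129 °C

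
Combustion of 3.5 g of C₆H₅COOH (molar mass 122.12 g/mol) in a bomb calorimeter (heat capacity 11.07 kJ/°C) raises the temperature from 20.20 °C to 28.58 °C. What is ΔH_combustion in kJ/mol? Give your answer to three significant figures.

ΔT = 28.58 − 20.20 = 8.38 °C
q_cal = C_cal × ΔT = 11.07 × 8.38 = 92.7666 kJ
n = 3.5 / 122.12 = 0.02866 mol
q_rxn = −q_cal = -92.7666 kJ
ΔH = -92.7666 / 0.02866 = -3237 kJ/mol

ΔH = -3240 kJ/mol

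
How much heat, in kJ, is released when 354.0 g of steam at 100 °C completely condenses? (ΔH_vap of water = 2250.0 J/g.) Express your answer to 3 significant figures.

q = 797 kJ

q = m × ΔH_vap = 354.0 × 2250.0 = 796500 J = 797 kJ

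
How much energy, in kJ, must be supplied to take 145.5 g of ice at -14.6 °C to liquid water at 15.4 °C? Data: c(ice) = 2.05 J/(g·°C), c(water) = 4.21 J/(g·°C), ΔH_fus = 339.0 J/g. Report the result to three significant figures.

q = 63.1 kJ

q1 (heat ice -14.6→0.0 °C): 145.5 × 2.05 × 14.6 = 4355 J
q2 (melt at 0 °C): 145.5 × 339.0 = 49325 J
q3 (heat water 0.0→15.4 °C): 145.5 × 4.21 × 15.4 = 9433 J
Total: 4355 + 49325 + 9433 = 63113 J = 63.1 kJ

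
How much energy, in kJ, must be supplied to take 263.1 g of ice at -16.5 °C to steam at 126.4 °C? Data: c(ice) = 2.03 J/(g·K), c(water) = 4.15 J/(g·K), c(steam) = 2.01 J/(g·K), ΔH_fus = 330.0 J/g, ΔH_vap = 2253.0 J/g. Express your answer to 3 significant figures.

q1 (heat ice -16.5→0.0 °C): 263.1 × 2.03 × 16.5 = 8813 J
q2 (melt at 0 °C): 263.1 × 330.0 = 86823 J
q3 (heat water 0.0→100.0 °C): 263.1 × 4.15 × 100.0 = 109187 J
q4 (vaporize at 100 °C): 263.1 × 2253.0 = 592764 J
q5 (heat steam 100.0→126.4 °C): 263.1 × 2.01 × 26.4 = 13961 J
Total: 8813 + 86823 + 109187 + 592764 + 13961 = 811548 J = 812 kJ

q = 812 kJ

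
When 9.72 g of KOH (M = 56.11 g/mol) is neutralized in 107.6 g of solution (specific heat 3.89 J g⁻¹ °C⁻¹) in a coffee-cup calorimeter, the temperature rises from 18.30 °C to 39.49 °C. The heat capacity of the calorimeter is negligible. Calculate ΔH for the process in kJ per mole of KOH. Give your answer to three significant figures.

|ΔT| = |39.49 − 18.30| = 21.19 °C
|q_surr| = (107.6 × 3.89) × 21.19 = 418.564 × 21.19 = 8869 J
n(KOH) = 9.72 / 56.11 = 0.1732 mol
Temperature rose, so q_rxn = −|q_surr| = -8.869 kJ
ΔH = q_rxn / n = -51.21 kJ/mol

ΔH = -51.2 kJ/mol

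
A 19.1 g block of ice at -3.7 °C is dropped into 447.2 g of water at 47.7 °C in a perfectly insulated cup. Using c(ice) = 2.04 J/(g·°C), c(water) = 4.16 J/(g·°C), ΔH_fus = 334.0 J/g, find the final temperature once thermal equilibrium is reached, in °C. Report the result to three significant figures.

Heat to bring ice to 0 °C and melt it: q₁ = 19.1×2.04×3.7 + 19.1×334.0 = 6523.6 J
Heat the water can supply cooling to 0 °C: 447.2×4.16×47.7 = 88738.8 J > q₁, so all ice melts.
Energy balance: 447.2×4.16×(47.7 − T) = 6523.6 + 19.1×4.16×(T − 0)
1860.352(47.7 − T) = 6523.6 + 79.456 T
88738.8 − 6523.6 = 1939.808 T
T = 82215.2 / 1939.808 = 42.38 °C

T_f = 42.4 °C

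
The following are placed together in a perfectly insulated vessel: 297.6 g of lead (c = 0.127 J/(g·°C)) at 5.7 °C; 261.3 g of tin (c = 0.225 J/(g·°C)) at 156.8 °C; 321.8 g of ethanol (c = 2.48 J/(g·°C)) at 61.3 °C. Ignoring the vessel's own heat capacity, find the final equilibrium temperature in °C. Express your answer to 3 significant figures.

T_f = 65.2 °C

Σ mᵢcᵢ(T − Tᵢ) = 0  ⇒  T = Σ mᵢcᵢTᵢ / Σ mᵢcᵢ
Σ mᵢcᵢ = 297.6×0.127 + 261.3×0.225 + 321.8×2.48 = 894.6517
Σ mᵢcᵢTᵢ = 37.7952×5.7 + 58.7925×156.8 + 798.064×61.3 = 58355
T = 58355 / 894.6517 = 65.23 °C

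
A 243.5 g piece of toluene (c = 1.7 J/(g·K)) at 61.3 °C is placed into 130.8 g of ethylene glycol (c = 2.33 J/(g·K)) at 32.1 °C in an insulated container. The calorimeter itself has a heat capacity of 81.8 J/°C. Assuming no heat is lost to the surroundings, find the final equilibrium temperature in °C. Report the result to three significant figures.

Heat lost by toluene = heat gained by ethylene glycol + calorimeter.
(243.5)(1.7)(61.3 − T) = [(130.8)(2.33) + 81.8](T − 32.1)
413.95 (61.3 − T) = 386.564 (T − 32.1)
25375 − 413.95 T = 386.564 T − 12409
37784 = 800.514 T
T = 47.20 °C

T_f = 47.2 °C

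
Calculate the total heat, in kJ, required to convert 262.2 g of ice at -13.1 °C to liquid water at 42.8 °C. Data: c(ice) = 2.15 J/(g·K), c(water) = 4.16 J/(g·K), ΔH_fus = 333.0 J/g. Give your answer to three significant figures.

q1 (heat ice -13.1→0.0 °C): 262.2 × 2.15 × 13.1 = 7385 J
q2 (melt at 0 °C): 262.2 × 333.0 = 87313 J
q3 (heat water 0.0→42.8 °C): 262.2 × 4.16 × 42.8 = 46684 J
Total: 7385 + 87313 + 46684 = 141382 J = 141 kJ

q = 141 kJ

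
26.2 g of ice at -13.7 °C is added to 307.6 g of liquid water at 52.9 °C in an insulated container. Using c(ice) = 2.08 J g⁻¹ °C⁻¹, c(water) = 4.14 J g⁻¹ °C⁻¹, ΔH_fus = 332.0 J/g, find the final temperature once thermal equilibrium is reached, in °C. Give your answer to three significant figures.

T_f = 41.9 °C

Heat to bring ice to 0 °C and melt it: q₁ = 26.2×2.08×13.7 + 26.2×332.0 = 9445.0 J
Heat the water can supply cooling to 0 °C: 307.6×4.14×52.9 = 67366.2 J > q₁, so all ice melts.
Energy balance: 307.6×4.14×(52.9 − T) = 9445.0 + 26.2×4.14×(T − 0)
1273.464(52.9 − T) = 9445.0 + 108.468 T
67366.2 − 9445.0 = 1381.932 T
T = 57921.2 / 1381.932 = 41.91 °C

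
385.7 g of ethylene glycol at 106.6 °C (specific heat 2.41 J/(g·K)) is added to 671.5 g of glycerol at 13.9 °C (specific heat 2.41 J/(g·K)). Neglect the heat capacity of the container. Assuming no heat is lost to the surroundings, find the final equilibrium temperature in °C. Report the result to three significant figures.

Heat lost by ethylene glycol = heat gained by glycerol.
(385.7)(2.41)(106.6 − T) = (671.5)(2.41)(T − 13.9)
929.537 (106.6 − T) = 1618.315 (T − 13.9)
99089 − 929.537 T = 1618.315 T − 22495
121584 = 2547.852 T
T = 47.72 °C

T_f = 47.7 °C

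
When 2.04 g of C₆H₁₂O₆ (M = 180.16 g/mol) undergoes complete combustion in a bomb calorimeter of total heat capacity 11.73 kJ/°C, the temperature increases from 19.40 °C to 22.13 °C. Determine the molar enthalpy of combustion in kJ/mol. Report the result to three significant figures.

ΔT = 22.13 − 19.40 = 2.73 °C
q_cal = C_cal × ΔT = 11.73 × 2.73 = 32.0229 kJ
n = 2.04 / 180.16 = 0.01132 mol
q_rxn = −q_cal = -32.0229 kJ
ΔH = -32.0229 / 0.01132 = -2829 kJ/mol

ΔH = -2830 kJ/mol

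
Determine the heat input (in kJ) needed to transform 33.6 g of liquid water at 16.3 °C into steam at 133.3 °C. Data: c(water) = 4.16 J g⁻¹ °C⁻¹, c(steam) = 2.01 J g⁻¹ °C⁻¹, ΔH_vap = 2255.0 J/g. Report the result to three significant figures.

q1 (heat water 16.3→100.0 °C): 33.6 × 4.16 × 83.7 = 11699 J
q2 (vaporize at 100 °C): 33.6 × 2255.0 = 75768 J
q3 (heat steam 100.0→133.3 °C): 33.6 × 2.01 × 33.3 = 2249 J
Total: 11699 + 75768 + 2249 = 89716 J = 89.7 kJ

q = 89.7 kJ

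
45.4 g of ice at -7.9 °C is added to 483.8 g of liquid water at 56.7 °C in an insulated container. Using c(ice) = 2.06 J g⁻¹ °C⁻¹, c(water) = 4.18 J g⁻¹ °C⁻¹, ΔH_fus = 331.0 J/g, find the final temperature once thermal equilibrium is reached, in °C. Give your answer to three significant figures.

T_f = 44.7 °C

Heat to bring ice to 0 °C and melt it: q₁ = 45.4×2.06×7.9 + 45.4×331.0 = 15766 J
Heat the water can supply cooling to 0 °C: 483.8×4.18×56.7 = 114664 J > q₁, so all ice melts.
Energy balance: 483.8×4.18×(56.7 − T) = 15766 + 45.4×4.18×(T − 0)
2022.284(56.7 − T) = 15766 + 189.772 T
114664 − 15766 = 2212.056 T
T = 98898 / 2212.056 = 44.71 °C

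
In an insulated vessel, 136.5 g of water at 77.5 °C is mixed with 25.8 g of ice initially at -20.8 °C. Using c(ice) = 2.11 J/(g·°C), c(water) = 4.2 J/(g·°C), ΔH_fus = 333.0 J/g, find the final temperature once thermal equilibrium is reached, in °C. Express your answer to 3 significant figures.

Heat to bring ice to 0 °C and melt it: q₁ = 25.8×2.11×20.8 + 25.8×333.0 = 9723.7 J
Heat the water can supply cooling to 0 °C: 136.5×4.2×77.5 = 44430.8 J > q₁, so all ice melts.
Energy balance: 136.5×4.2×(77.5 − T) = 9723.7 + 25.8×4.2×(T − 0)
573.3(77.5 − T) = 9723.7 + 108.36 T
44430.8 − 9723.7 = 681.66 T
T = 34707.1 / 681.66 = 50.92 °C

T_f = 50.9 °C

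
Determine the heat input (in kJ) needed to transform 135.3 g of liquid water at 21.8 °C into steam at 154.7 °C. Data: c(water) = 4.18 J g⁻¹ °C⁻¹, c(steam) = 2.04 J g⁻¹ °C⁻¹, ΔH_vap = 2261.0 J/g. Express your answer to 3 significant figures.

q = 365 kJ

q1 (heat water 21.8→100.0 °C): 135.3 × 4.18 × 78.2 = 44226 J
q2 (vaporize at 100 °C): 135.3 × 2261.0 = 305913 J
q3 (heat steam 100.0→154.7 °C): 135.3 × 2.04 × 54.7 = 15098 J
Total: 44226 + 305913 + 15098 = 365237 J = 365 kJ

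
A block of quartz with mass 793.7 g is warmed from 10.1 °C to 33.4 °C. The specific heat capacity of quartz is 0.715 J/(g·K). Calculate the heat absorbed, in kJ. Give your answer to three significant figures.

q = 13.2 kJ

q = m c ΔT = 793.7 × 0.715 × (33.4 − 10.1)
q = 793.7 × 0.715 × 23.3 = 13220 J = 13.2 kJ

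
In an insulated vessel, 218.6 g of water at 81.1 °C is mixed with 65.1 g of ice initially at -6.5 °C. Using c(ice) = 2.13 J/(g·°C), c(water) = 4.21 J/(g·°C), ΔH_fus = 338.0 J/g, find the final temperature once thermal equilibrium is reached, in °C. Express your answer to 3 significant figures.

T_f = 43.3 °C

Heat to bring ice to 0 °C and melt it: q₁ = 65.1×2.13×6.5 + 65.1×338.0 = 22905 J
Heat the water can supply cooling to 0 °C: 218.6×4.21×81.1 = 74636.8 J > q₁, so all ice melts.
Energy balance: 218.6×4.21×(81.1 − T) = 22905 + 65.1×4.21×(T − 0)
920.306(81.1 − T) = 22905 + 274.071 T
74636.8 − 22905 = 1194.377 T
T = 51731.8 / 1194.377 = 43.31 °C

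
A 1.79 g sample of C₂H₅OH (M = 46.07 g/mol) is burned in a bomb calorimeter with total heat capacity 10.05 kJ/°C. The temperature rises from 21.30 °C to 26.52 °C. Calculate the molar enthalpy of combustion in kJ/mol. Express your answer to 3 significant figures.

ΔT = 26.52 − 21.30 = 5.22 °C
q_cal = C_cal × ΔT = 10.05 × 5.22 = 52.461 kJ
n = 1.79 / 46.07 = 0.03885 mol
q_rxn = −q_cal = -52.461 kJ
ΔH = -52.461 / 0.03885 = -1350 kJ/mol

ΔH = -1350 kJ/mol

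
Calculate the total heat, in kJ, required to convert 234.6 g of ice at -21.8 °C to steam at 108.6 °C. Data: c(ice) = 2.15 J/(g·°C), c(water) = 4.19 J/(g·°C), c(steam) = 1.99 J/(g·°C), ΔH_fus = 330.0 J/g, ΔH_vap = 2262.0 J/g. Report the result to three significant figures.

q = 721 kJ

q1 (heat ice -21.8→0.0 °C): 234.6 × 2.15 × 21.8 = 10996 J
q2 (melt at 0 °C): 234.6 × 330.0 = 77418 J
q3 (heat water 0.0→100.0 °C): 234.6 × 4.19 × 100.0 = 98297 J
q4 (vaporize at 100 °C): 234.6 × 2262.0 = 530665 J
q5 (heat steam 100.0→108.6 °C): 234.6 × 1.99 × 8.6 = 4015 J
Total: 10996 + 77418 + 98297 + 530665 + 4015 = 721391 J = 721 kJ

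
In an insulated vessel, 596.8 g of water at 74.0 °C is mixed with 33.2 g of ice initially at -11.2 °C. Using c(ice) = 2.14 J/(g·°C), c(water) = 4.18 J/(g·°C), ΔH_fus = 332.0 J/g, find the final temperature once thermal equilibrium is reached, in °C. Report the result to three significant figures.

T_f = 65.6 °C

Heat to bring ice to 0 °C and melt it: q₁ = 33.2×2.14×11.2 + 33.2×332.0 = 11818 J
Heat the water can supply cooling to 0 °C: 596.8×4.18×74.0 = 184602 J > q₁, so all ice melts.
Energy balance: 596.8×4.18×(74.0 − T) = 11818 + 33.2×4.18×(T − 0)
2494.624(74.0 − T) = 11818 + 138.776 T
184602 − 11818 = 2633.400 T
T = 172784 / 2633.400 = 65.61 °C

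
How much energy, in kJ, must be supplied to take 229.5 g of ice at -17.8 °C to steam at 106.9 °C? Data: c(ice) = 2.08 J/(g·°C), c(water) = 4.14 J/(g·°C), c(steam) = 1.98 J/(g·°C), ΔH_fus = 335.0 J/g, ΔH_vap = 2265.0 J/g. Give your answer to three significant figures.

q1 (heat ice -17.8→0.0 °C): 229.5 × 2.08 × 17.8 = 8497 J
q2 (melt at 0 °C): 229.5 × 335.0 = 76883 J
q3 (heat water 0.0→100.0 °C): 229.5 × 4.14 × 100.0 = 95013 J
q4 (vaporize at 100 °C): 229.5 × 2265.0 = 519818 J
q5 (heat steam 100.0→106.9 °C): 229.5 × 1.98 × 6.9 = 3135 J
Total: 8497 + 76883 + 95013 + 519818 + 3135 = 703346 J = 703 kJ

q = 703 kJ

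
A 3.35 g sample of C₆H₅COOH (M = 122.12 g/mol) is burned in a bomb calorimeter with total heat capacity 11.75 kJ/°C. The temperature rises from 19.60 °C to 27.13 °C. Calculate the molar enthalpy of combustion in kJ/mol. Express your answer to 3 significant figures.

ΔT = 27.13 − 19.60 = 7.53 °C
q_cal = C_cal × ΔT = 11.75 × 7.53 = 88.4775 kJ
n = 3.35 / 122.12 = 0.02743 mol
q_rxn = −q_cal = -88.4775 kJ
ΔH = -88.4775 / 0.02743 = -3226 kJ/mol

ΔH = -3230 kJ/mol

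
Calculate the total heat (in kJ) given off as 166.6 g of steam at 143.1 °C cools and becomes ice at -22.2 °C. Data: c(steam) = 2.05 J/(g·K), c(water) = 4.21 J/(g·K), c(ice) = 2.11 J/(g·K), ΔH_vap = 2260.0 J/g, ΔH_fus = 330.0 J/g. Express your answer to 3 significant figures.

q1 (cool steam 143.1→100 °C): 166.6 × 2.05 × 43.1 = 14720 J
q2 (condense at 100 °C): 166.6 × 2260.0 = 376516 J
q3 (cool water 100→0 °C): 166.6 × 4.21 × 100.0 = 70139 J
q4 (freeze at 0 °C): 166.6 × 330.0 = 54978 J
q5 (cool ice 0→-22.2 °C): 166.6 × 2.11 × 22.2 = 7804 J
Total: 14720 + 376516 + 70139 + 54978 + 7804 = 524157 J = 524 kJ

q = 524 kJ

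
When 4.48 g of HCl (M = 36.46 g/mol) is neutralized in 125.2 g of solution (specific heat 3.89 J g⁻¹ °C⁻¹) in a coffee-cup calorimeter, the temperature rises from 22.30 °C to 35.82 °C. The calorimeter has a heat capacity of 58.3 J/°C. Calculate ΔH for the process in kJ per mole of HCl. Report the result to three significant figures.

|ΔT| = |35.82 − 22.30| = 13.52 °C
|q_surr| = (125.2 × 3.89 + 58.3) × 13.52 = 545.328 × 13.52 = 7373 J
n(HCl) = 4.48 / 36.46 = 0.1229 mol
Temperature rose, so q_rxn = −|q_surr| = -7.373 kJ
ΔH = q_rxn / n = -59.99 kJ/mol

ΔH = -60.0 kJ/mol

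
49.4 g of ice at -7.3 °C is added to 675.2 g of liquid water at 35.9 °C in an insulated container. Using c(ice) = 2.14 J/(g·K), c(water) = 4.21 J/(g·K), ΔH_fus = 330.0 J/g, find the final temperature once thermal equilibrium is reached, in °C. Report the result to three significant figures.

T_f = 27.9 °C

Heat to bring ice to 0 °C and melt it: q₁ = 49.4×2.14×7.3 + 49.4×330.0 = 17074 J
Heat the water can supply cooling to 0 °C: 675.2×4.21×35.9 = 102049 J > q₁, so all ice melts.
Energy balance: 675.2×4.21×(35.9 − T) = 17074 + 49.4×4.21×(T − 0)
2842.592(35.9 − T) = 17074 + 207.974 T
102049 − 17074 = 3050.566 T
T = 84975 / 3050.566 = 27.86 °C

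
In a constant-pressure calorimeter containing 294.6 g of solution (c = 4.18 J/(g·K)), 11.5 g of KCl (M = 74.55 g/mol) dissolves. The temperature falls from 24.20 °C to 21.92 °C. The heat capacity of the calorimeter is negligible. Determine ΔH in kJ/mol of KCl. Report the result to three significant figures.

ΔH = 18.2 kJ/mol

|ΔT| = |21.92 − 24.20| = 2.28 °C
|q_surr| = (294.6 × 4.18) × 2.28 = 1231.428 × 2.28 = 2808 J
n(KCl) = 11.5 / 74.55 = 0.1543 mol
Temperature fell, so q_rxn = +|q_surr| = 2.808 kJ
ΔH = q_rxn / n = 18.20 kJ/mol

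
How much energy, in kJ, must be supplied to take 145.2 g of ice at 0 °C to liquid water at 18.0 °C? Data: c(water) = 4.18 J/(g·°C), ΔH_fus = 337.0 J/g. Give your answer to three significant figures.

q1 (melt at 0 °C): 145.2 × 337.0 = 48932 J
q2 (heat water 0.0→18.0 °C): 145.2 × 4.18 × 18.0 = 10925 J
Total: 48932 + 10925 = 59857 J = 59.9 kJ

q = 59.9 kJ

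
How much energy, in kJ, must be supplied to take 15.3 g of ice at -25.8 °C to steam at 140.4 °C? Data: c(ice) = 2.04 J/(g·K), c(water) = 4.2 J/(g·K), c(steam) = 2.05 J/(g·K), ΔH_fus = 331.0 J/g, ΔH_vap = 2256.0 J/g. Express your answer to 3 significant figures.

q1 (heat ice -25.8→0.0 °C): 15.3 × 2.04 × 25.8 = 805 J
q2 (melt at 0 °C): 15.3 × 331.0 = 5064 J
q3 (heat water 0.0→100.0 °C): 15.3 × 4.2 × 100.0 = 6426 J
q4 (vaporize at 100 °C): 15.3 × 2256.0 = 34517 J
q5 (heat steam 100.0→140.4 °C): 15.3 × 2.05 × 40.4 = 1267 J
Total: 805 + 5064 + 6426 + 34517 + 1267 = 48079 J = 48.1 kJ

q = 48.1 kJ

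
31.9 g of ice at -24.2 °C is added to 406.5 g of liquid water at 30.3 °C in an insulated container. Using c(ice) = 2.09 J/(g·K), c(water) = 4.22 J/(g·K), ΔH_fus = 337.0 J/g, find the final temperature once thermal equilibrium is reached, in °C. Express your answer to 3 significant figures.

T_f = 21.4 °C

Heat to bring ice to 0 °C and melt it: q₁ = 31.9×2.09×24.2 + 31.9×337.0 = 12364 J
Heat the water can supply cooling to 0 °C: 406.5×4.22×30.3 = 51977.5 J > q₁, so all ice melts.
Energy balance: 406.5×4.22×(30.3 − T) = 12364 + 31.9×4.22×(T − 0)
1715.43(30.3 − T) = 12364 + 134.618 T
51977.5 − 12364 = 1850.048 T
T = 39613.5 / 1850.048 = 21.41 °C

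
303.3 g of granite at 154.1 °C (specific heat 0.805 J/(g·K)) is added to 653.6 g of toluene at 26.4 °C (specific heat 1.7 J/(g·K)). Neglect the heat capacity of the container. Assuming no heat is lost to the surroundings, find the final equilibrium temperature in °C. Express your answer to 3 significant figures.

T_f = 49.4 °C

Heat lost by granite = heat gained by toluene.
(303.3)(0.805)(154.1 − T) = (653.6)(1.7)(T − 26.4)
244.1565 (154.1 − T) = 1111.12 (T − 26.4)
37625 − 244.1565 T = 1111.12 T − 29334
66959 = 1355.2765 T
T = 49.41 °C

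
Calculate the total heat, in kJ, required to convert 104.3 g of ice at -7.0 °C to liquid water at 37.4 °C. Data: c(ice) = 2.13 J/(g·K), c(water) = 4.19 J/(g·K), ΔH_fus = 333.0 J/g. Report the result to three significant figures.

q1 (heat ice -7.0→0.0 °C): 104.3 × 2.13 × 7.0 = 1555 J
q2 (melt at 0 °C): 104.3 × 333.0 = 34732 J
q3 (heat water 0.0→37.4 °C): 104.3 × 4.19 × 37.4 = 16344 J
Total: 1555 + 34732 + 16344 = 52631 J = 52.6 kJ

q = 52.6 kJ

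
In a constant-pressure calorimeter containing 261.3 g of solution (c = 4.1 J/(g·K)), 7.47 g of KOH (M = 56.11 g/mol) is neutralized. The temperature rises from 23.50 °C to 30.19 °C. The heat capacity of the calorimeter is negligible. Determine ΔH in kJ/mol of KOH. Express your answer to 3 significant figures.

ΔH = -53.8 kJ/mol

|ΔT| = |30.19 − 23.50| = 6.69 °C
|q_surr| = (261.3 × 4.1) × 6.69 = 1071.33 × 6.69 = 7167 J
n(KOH) = 7.47 / 56.11 = 0.1331 mol
Temperature rose, so q_rxn = −|q_surr| = -7.167 kJ
ΔH = q_rxn / n = -53.847 kJ/mol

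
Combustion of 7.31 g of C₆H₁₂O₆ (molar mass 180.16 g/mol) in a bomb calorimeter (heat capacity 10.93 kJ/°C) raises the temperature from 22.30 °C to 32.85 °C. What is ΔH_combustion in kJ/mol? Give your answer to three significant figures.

ΔT = 32.85 − 22.30 = 10.55 °C
q_cal = C_cal × ΔT = 10.93 × 10.55 = 115.3115 kJ
n = 7.31 / 180.16 = 0.04058 mol
q_rxn = −q_cal = -115.3115 kJ
ΔH = -115.3115 / 0.04058 = -2842 kJ/mol

ΔH = -2840 kJ/mol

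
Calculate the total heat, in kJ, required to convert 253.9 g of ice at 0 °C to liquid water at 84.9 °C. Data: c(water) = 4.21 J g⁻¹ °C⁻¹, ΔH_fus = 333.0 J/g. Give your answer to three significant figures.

q = 175 kJ

q1 (melt at 0 °C): 253.9 × 333.0 = 84549 J
q2 (heat water 0.0→84.9 °C): 253.9 × 4.21 × 84.9 = 90751 J
Total: 84549 + 90751 = 175300 J = 175 kJ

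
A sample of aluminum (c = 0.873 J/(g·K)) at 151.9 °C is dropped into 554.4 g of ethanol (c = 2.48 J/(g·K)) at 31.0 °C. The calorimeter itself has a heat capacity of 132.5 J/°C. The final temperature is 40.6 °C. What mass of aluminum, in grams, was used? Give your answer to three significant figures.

q_gained = (554.4 × 2.48 + 132.5) × (40.6 − 31.0) = 14470 J
q_lost = m × 0.873 × (151.9 − 40.6) = 97.1649 m
m = 14470 / 97.1649 = 149 g

m = 149 g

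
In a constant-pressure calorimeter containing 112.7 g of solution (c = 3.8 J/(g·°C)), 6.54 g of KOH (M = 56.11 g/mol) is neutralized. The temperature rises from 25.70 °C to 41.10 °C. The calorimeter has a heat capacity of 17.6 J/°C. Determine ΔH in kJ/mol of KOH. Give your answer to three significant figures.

|ΔT| = |41.10 − 25.70| = 15.40 °C
|q_surr| = (112.7 × 3.8 + 17.6) × 15.40 = 445.86 × 15.40 = 6866 J
n(KOH) = 6.54 / 56.11 = 0.1166 mol
Temperature rose, so q_rxn = −|q_surr| = -6.866 kJ
ΔH = q_rxn / n = -58.89 kJ/mol

ΔH = -58.9 kJ/mol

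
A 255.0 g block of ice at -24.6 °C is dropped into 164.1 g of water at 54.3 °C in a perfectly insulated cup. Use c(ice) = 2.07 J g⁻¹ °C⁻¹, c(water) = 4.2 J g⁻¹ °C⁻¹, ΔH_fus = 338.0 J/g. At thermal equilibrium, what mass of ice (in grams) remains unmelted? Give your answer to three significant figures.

m_ice remaining = 183 g

Heat to warm all ice to 0 °C: 255.0×2.07×24.6 = 12985 J
Heat released by water cooling to 0 °C: 164.1×4.2×54.3 = 37425 J
37425 J < 12985 + 255.0×338.0 = 99175 J, so not all ice melts; final T = 0 °C.
Heat left for melting: 37425 − 12985 = 24440 J
Mass melted = 24440 / 338.0 = 72.31 g
Ice remaining = 255.0 − 72.31 = 182.69 g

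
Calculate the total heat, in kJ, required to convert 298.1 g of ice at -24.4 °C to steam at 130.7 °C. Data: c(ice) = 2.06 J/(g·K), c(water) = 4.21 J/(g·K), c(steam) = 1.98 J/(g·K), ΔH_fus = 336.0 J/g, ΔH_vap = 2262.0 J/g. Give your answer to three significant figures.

q = 933 kJ

q1 (heat ice -24.4→0.0 °C): 298.1 × 2.06 × 24.4 = 14984 J
q2 (melt at 0 °C): 298.1 × 336.0 = 100162 J
q3 (heat water 0.0→100.0 °C): 298.1 × 4.21 × 100.0 = 125500 J
q4 (vaporize at 100 °C): 298.1 × 2262.0 = 674302 J
q5 (heat steam 100.0→130.7 °C): 298.1 × 1.98 × 30.7 = 18120 J
Total: 14984 + 100162 + 125500 + 674302 + 18120 = 933068 J = 933 kJ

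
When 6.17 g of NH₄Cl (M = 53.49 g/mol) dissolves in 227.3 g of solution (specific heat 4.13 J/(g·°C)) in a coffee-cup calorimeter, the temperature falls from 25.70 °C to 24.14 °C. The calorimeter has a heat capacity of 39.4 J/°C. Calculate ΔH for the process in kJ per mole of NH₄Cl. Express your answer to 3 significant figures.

ΔH = 13.2 kJ/mol

|ΔT| = |24.14 − 25.70| = 1.56 °C
|q_surr| = (227.3 × 4.13 + 39.4) × 1.56 = 978.149 × 1.56 = 1526 J
n(NH₄Cl) = 6.17 / 53.49 = 0.1153 mol
Temperature fell, so q_rxn = +|q_surr| = 1.526 kJ
ΔH = q_rxn / n = 13.24 kJ/mol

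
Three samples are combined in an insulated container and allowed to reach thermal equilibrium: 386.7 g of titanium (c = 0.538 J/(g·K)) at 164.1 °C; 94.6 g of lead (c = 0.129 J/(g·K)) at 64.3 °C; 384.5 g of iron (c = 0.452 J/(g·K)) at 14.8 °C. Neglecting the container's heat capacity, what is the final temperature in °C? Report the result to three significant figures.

Σ mᵢcᵢ(T − Tᵢ) = 0  ⇒  T = Σ mᵢcᵢTᵢ / Σ mᵢcᵢ
Σ mᵢcᵢ = 386.7×0.538 + 94.6×0.129 + 384.5×0.452 = 394.0420
Σ mᵢcᵢTᵢ = 208.0446×164.1 + 12.2034×64.3 + 173.794×14.8 = 37497
T = 37497 / 394.0420 = 95.16 °C

T_f = 95.2 °C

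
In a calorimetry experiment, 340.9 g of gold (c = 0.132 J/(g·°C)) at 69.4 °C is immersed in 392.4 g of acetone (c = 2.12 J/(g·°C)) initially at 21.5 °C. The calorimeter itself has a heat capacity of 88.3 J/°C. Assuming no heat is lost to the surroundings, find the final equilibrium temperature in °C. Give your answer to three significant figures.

Heat lost by gold = heat gained by acetone + calorimeter.
(340.9)(0.132)(69.4 − T) = [(392.4)(2.12) + 88.3](T − 21.5)
44.9988 (69.4 − T) = 920.188 (T − 21.5)
3122.9 − 44.9988 T = 920.188 T − 19784
22906.9 = 965.1868 T
T = 23.73 °C

T_f = 23.7 °C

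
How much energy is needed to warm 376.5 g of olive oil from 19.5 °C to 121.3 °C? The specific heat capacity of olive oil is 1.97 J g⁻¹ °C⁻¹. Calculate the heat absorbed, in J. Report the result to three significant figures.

q = 75500 J

q = m c ΔT = 376.5 × 1.97 × (121.3 − 19.5)
q = 376.5 × 1.97 × 101.8 = 75510 J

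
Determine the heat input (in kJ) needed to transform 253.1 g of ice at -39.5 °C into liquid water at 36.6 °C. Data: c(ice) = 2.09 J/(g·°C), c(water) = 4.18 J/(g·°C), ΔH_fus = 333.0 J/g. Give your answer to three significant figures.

q1 (heat ice -39.5→0.0 °C): 253.1 × 2.09 × 39.5 = 20895 J
q2 (melt at 0 °C): 253.1 × 333.0 = 84282 J
q3 (heat water 0.0→36.6 °C): 253.1 × 4.18 × 36.6 = 38721 J
Total: 20895 + 84282 + 38721 = 143898 J = 144 kJ

q = 144 kJ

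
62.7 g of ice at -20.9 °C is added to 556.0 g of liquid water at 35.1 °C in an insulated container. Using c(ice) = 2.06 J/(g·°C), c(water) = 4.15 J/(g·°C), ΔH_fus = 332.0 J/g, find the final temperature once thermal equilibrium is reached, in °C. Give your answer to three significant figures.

Heat to bring ice to 0 °C and melt it: q₁ = 62.7×2.06×20.9 + 62.7×332.0 = 23516 J
Heat the water can supply cooling to 0 °C: 556.0×4.15×35.1 = 80989.7 J > q₁, so all ice melts.
Energy balance: 556.0×4.15×(35.1 − T) = 23516 + 62.7×4.15×(T − 0)
2307.4(35.1 − T) = 23516 + 260.205 T
80989.7 − 23516 = 2567.605 T
T = 57473.7 / 2567.605 = 22.38 °C

T_f = 22.4 °C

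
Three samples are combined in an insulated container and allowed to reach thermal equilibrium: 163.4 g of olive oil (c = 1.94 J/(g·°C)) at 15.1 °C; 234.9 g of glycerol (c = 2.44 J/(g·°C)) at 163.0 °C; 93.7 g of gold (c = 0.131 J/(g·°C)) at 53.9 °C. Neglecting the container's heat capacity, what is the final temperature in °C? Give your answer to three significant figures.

T_f = 110 °C

Σ mᵢcᵢ(T − Tᵢ) = 0  ⇒  T = Σ mᵢcᵢTᵢ / Σ mᵢcᵢ
Σ mᵢcᵢ = 163.4×1.94 + 234.9×2.44 + 93.7×0.131 = 902.4267
Σ mᵢcᵢTᵢ = 316.996×15.1 + 573.156×163.0 + 12.2747×53.9 = 98873
T = 98873 / 902.4267 = 109.6 °C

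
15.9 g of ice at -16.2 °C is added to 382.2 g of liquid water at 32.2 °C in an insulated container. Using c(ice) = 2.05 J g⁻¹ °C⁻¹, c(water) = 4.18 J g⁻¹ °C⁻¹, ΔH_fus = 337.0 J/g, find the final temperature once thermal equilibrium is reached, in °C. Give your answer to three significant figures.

T_f = 27.4 °C

Heat to bring ice to 0 °C and melt it: q₁ = 15.9×2.05×16.2 + 15.9×337.0 = 5886.3 J
Heat the water can supply cooling to 0 °C: 382.2×4.18×32.2 = 51442.6 J > q₁, so all ice melts.
Energy balance: 382.2×4.18×(32.2 − T) = 5886.3 + 15.9×4.18×(T − 0)
1597.596(32.2 − T) = 5886.3 + 66.462 T
51442.6 − 5886.3 = 1664.058 T
T = 45556.3 / 1664.058 = 27.38 °C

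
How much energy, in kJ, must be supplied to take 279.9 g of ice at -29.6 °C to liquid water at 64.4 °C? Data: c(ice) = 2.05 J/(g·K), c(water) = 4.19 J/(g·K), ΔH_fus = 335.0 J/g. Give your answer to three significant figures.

q = 186 kJ

q1 (heat ice -29.6→0.0 °C): 279.9 × 2.05 × 29.6 = 16984 J
q2 (melt at 0 °C): 279.9 × 335.0 = 93767 J
q3 (heat water 0.0→64.4 °C): 279.9 × 4.19 × 64.4 = 75527 J
Total: 16984 + 93767 + 75527 = 186278 J = 186 kJ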